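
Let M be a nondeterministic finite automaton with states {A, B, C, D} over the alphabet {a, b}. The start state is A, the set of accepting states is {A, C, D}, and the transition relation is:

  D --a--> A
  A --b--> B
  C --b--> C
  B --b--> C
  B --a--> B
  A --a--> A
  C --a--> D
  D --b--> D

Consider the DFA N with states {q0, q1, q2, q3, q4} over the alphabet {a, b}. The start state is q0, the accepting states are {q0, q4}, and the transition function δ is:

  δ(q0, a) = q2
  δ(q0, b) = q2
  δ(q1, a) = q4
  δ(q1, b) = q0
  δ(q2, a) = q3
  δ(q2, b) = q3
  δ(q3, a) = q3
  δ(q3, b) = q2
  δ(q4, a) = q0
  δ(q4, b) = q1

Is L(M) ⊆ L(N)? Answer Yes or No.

No

The string a is in L(M) but not in L(N).
So L(M) ⊄ L(N).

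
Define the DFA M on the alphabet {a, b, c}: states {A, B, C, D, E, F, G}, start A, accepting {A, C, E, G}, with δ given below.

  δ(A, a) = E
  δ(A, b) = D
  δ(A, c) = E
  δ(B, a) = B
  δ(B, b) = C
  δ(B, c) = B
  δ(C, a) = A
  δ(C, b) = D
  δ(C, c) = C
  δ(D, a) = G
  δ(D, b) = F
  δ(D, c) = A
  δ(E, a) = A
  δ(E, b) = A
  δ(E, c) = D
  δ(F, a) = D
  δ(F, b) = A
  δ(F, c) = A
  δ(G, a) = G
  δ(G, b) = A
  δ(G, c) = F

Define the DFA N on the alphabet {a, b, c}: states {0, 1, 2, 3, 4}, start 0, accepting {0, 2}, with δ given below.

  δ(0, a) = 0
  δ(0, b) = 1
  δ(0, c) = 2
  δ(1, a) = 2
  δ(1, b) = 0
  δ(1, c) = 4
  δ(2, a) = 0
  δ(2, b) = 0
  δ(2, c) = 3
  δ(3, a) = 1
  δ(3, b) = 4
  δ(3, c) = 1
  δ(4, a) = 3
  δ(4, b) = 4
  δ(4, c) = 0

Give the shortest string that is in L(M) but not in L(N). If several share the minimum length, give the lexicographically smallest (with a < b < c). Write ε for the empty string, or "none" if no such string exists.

ab

The string ab is accepted by M but not by N.
No shorter string lies in the difference, and ab is the lexicographically first length-2 string in L(M) \ L(N).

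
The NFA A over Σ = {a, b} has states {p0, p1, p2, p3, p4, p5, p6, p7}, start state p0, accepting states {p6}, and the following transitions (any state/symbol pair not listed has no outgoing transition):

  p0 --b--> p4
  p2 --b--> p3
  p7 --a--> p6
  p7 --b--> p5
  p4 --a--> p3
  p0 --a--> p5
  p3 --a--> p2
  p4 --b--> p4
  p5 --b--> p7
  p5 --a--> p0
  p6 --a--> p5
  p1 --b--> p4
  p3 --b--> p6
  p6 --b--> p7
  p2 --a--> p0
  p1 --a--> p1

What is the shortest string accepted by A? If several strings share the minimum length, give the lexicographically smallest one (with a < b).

A breadth-first search from p0 reaches an accepting state first via the path p0 → p5 → p7 → p6 on input aba.
No string of length < 3 is accepted (BFS exhausts all shorter strings without reaching an accepting state), and aba is the lexicographically least accepting string of length 3.

aba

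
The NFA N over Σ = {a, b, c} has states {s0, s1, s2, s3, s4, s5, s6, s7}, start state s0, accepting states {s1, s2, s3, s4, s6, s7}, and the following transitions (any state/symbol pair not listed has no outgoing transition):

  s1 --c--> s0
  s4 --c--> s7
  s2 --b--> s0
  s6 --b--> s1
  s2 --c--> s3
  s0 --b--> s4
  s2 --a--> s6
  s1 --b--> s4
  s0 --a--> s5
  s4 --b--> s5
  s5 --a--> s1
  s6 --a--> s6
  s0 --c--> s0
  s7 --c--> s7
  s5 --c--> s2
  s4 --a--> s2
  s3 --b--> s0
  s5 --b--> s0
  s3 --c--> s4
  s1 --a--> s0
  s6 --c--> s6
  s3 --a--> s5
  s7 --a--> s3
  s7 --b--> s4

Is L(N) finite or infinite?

infinite

State s0 is reachable from the start and can reach an accepting state, and it lies on the cycle s0 → s0.
Traversing that cycle any number of times yields accepted strings of unbounded length, so the language is infinite.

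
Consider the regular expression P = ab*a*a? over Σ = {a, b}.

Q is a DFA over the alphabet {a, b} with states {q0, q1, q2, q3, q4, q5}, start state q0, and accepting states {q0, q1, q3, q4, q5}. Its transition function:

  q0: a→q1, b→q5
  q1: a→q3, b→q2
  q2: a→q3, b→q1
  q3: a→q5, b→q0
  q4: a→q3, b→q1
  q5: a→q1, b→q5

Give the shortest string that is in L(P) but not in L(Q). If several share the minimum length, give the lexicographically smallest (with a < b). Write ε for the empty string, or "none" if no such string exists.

The string ab is accepted by P but not by Q.
No shorter string lies in the difference, and ab is the lexicographically first length-2 string in L(P) \ L(Q).

ab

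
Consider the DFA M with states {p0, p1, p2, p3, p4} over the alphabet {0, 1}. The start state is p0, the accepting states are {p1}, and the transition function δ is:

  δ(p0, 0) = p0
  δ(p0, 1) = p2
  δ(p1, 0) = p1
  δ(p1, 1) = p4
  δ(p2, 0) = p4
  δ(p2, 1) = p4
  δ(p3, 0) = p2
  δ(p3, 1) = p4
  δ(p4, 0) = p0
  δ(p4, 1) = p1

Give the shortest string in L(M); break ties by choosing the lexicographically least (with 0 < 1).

A breadth-first search from p0 reaches an accepting state first via the path p0 → p2 → p4 → p1 on input 101.
No string of length < 3 is accepted (BFS exhausts all shorter strings without reaching an accepting state), and 101 is the lexicographically least accepting string of length 3.

101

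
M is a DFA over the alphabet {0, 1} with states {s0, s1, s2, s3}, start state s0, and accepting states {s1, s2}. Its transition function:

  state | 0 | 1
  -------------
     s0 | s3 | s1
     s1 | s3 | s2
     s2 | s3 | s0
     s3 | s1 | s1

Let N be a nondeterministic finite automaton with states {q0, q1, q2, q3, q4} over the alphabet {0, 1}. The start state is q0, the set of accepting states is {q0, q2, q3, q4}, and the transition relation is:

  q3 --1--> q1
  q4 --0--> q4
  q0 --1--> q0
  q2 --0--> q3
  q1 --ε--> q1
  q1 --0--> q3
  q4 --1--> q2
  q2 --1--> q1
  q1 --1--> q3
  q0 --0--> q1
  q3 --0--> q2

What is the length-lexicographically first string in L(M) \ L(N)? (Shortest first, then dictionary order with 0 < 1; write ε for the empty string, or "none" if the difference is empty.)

001

The string 001 is accepted by M but not by N.
No shorter string lies in the difference, and 001 is the lexicographically first length-3 string in L(M) \ L(N).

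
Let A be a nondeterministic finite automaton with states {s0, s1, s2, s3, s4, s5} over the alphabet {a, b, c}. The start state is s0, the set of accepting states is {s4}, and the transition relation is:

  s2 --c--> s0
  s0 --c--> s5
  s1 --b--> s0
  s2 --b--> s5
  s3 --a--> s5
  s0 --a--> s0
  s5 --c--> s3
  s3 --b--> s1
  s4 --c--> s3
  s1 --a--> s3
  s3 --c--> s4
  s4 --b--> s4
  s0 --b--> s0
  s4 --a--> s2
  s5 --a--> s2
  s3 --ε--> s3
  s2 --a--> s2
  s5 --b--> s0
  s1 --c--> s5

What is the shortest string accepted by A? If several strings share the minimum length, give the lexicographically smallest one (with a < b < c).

ccc

A breadth-first search from s0 reaches an accepting state first via the path s0 → s5 → s3 → s4 on input ccc.
No string of length < 3 is accepted (BFS exhausts all shorter strings without reaching an accepting state), and ccc is the lexicographically least accepting string of length 3.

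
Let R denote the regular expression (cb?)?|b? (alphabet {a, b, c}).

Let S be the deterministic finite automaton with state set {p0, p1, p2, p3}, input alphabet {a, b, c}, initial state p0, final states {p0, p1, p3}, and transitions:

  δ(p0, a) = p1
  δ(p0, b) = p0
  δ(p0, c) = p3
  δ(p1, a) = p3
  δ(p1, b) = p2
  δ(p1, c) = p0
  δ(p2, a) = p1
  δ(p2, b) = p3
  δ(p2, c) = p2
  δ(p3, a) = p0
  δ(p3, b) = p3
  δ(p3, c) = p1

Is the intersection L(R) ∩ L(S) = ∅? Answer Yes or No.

No

The empty string ε is accepted by both R and S.
Hence L(R) ∩ L(S) ≠ ∅.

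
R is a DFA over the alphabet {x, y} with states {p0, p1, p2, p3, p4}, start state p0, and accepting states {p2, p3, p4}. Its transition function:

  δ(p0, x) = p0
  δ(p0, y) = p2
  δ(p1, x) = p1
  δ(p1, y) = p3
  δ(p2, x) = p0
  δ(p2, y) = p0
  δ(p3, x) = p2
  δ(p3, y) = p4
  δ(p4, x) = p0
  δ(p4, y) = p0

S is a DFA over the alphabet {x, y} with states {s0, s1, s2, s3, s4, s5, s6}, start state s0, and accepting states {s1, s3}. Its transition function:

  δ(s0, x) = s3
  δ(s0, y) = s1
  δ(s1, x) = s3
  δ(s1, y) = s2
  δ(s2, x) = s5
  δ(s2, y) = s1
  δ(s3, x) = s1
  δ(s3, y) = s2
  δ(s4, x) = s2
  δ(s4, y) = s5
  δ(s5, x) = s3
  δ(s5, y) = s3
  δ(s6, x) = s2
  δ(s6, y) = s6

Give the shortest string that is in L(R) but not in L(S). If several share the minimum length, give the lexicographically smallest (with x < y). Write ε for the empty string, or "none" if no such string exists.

The string xy is accepted by R but not by S.
No shorter string lies in the difference, and xy is the lexicographically first length-2 string in L(R) \ L(S).

xy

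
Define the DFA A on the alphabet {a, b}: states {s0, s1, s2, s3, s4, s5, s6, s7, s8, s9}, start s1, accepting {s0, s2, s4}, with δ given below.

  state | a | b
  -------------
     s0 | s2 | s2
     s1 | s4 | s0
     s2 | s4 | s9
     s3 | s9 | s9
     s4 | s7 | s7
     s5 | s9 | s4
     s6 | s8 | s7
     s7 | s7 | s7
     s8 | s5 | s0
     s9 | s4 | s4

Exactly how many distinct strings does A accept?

The useful subgraph on states {s0, s1, s2, s4, s9} is acyclic, so L(A) is finite; the longest accepting path visits 5 useful states, giving maximum string length 4.
Counting accepting paths from s1 by length: 2 of length 1, 2 of length 2, 2 of length 3, 4 of length 4. Total 10.

10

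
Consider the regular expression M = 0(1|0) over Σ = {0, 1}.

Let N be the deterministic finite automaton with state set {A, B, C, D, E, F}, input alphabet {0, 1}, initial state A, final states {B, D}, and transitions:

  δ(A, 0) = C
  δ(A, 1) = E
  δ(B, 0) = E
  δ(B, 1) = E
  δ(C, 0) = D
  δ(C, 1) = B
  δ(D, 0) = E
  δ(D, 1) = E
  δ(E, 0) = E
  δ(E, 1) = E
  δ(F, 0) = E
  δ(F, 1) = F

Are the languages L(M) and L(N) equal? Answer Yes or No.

Yes

Converting the expression M to a DFA (subset construction, then merging equivalent states) gives the minimal DFA with states {m0, m1, m2, m3}, start state m0, accepting states {m3} and transitions m0: 0→m1, 1→m2; m1: 0→m3, 1→m3; m2: 0→m2, 1→m2; m3: 0→m2, 1→m2.
Exploring the product automaton M × N from the start pair (m0, A), following both machines on each input symbol, reaches 5 state pairs: (m0, A), (m1, C), (m2, E), (m3, D), (m3, B).
M accepts in {m3} and N accepts in {B, D}. In every reachable pair the two components are either both accepting — (m3, D), (m3, B) — or both non-accepting, so no string is accepted by exactly one of the machines: L(M) \ L(N) and L(N) \ L(M) are both empty.
Hence every string is accepted by M iff it is accepted by N, and the two languages coincide.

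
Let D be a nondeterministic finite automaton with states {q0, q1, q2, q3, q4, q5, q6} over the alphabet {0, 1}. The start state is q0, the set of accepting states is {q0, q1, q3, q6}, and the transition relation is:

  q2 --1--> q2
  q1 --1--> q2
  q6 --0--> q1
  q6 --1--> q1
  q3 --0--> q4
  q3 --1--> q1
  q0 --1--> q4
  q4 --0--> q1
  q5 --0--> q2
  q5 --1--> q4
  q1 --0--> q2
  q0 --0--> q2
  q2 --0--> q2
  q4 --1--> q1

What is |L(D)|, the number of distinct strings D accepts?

The useful subgraph on states {q0, q1, q4} is acyclic, so L(D) is finite; the longest accepting path visits 3 useful states, giving maximum string length 2.
Counting accepting paths from q0 by length: 1 of length 0, 2 of length 2. Total 3.

3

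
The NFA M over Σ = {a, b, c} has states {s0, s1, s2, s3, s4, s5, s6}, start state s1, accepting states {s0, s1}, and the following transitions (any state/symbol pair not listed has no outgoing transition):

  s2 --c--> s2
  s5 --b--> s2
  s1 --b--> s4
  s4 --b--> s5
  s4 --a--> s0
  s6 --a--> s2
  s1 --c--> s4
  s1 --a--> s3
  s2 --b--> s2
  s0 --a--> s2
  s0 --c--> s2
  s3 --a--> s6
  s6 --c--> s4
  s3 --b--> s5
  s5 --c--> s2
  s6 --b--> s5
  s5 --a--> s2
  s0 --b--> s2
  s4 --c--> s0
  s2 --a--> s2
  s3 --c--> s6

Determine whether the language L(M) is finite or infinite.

finite

The useful states (reachable from s1 and able to reach an accepting state) are {s0, s1, s3, s4, s6}.
Restricted to these states the transition graph has no cycle, so every accepting path has bounded length and L is finite.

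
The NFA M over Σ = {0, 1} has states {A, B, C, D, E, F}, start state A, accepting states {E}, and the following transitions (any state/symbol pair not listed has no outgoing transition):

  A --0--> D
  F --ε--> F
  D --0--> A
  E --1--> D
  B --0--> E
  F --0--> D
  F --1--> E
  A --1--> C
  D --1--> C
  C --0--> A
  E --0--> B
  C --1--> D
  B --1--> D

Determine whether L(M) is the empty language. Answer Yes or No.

The states reachable from the start state are {A, C, D}.
None of the accepting states {E} is reachable, so no string is accepted and L(M) = ∅.

Yes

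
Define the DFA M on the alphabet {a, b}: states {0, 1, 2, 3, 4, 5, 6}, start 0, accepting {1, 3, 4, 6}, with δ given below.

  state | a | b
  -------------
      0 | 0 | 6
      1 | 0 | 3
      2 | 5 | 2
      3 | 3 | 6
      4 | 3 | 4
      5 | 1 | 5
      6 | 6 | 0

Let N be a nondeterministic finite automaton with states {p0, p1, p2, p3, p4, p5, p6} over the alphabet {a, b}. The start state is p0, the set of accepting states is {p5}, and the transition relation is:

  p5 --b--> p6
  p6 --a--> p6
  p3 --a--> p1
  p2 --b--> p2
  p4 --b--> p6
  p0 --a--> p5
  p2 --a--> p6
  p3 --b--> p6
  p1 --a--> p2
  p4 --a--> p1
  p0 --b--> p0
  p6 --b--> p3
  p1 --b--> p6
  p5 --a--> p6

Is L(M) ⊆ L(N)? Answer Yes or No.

The string b is in L(M) but not in L(N).
So L(M) ⊄ L(N).

No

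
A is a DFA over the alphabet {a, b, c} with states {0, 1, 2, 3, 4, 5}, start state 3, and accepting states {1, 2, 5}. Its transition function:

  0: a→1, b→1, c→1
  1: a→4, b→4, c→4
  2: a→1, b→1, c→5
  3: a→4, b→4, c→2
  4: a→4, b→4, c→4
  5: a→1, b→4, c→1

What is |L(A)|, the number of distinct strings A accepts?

6

The useful subgraph on states {1, 2, 3, 5} is acyclic, so L(A) is finite; the longest accepting path visits 4 useful states, giving maximum string length 3.
Counting accepting paths from 3 by length: 1 of length 1, 3 of length 2, 2 of length 3. Total 6.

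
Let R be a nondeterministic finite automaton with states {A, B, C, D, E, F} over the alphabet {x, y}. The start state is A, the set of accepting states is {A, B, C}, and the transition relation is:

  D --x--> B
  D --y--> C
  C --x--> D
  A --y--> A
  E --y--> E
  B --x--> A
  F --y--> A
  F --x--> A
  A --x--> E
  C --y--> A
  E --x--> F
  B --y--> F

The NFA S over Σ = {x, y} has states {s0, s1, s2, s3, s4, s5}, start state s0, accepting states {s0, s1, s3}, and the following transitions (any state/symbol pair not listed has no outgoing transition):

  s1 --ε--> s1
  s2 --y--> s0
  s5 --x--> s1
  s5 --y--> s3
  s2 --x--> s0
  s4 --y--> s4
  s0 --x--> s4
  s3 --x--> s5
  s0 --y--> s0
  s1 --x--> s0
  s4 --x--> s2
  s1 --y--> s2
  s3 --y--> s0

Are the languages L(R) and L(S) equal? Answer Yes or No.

Yes

Exploring the product automaton R × S from the start pair (A, s0), following both machines on each input symbol, reaches 3 state pairs: (A, s0), (E, s4), (F, s2).
R accepts in {A, B, C} and S accepts in {s0, s1, s3}. In every reachable pair the two components are either both accepting — (A, s0) — or both non-accepting, so no string is accepted by exactly one of the machines: L(R) \ L(S) and L(S) \ L(R) are both empty.
Hence every string is accepted by R iff it is accepted by S, and the two languages coincide.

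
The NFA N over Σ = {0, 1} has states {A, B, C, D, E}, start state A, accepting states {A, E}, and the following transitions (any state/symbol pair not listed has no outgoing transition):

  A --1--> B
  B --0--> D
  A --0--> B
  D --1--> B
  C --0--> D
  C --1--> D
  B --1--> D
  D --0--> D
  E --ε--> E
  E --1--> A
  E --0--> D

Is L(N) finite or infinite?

finite

The useful states (reachable from A and able to reach an accepting state) are {A}.
Restricted to these states the transition graph has no cycle, so every accepting path has bounded length and L is finite.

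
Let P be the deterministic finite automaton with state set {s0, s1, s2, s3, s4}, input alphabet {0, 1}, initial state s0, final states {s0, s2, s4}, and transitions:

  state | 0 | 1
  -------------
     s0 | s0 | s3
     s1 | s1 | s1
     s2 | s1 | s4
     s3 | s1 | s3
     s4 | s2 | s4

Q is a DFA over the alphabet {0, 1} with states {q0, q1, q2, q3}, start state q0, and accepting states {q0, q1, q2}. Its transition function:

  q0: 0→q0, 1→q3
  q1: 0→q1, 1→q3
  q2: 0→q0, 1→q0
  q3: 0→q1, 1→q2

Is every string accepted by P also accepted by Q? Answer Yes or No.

Exploring the product automaton P × Q from the start pair (s0, q0), following both machines on each input symbol, reaches 8 state pairs: (s0, q0), (s3, q3), (s1, q1), (s3, q2), (s1, q3), (s1, q0), (s3, q0), (s1, q2).
P accepts in {s0, s2, s4} and Q accepts in {q0, q1, q2}. The reachable pairs whose P-component is accepting are (s0, q0); in each of them the Q-component is accepting too, so the product for L(P) \ L(Q) (P-component accepting, Q-component rejecting) has no reachable accepting pair and the difference is empty.
Hence every string in L(P) is also in L(Q).

Yes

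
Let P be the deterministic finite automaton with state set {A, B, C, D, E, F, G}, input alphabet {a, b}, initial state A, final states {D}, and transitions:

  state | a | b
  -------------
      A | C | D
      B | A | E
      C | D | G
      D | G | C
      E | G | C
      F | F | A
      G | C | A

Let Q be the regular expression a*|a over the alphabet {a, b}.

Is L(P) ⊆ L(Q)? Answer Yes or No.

No

The string b is in L(P) but not in L(Q).
So L(P) ⊄ L(Q).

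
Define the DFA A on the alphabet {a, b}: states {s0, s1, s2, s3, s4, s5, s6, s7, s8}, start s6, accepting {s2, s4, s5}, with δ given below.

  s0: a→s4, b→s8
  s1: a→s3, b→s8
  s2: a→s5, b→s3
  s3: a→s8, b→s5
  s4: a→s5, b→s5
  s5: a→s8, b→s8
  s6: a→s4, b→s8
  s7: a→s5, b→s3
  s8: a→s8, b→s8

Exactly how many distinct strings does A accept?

The useful subgraph on states {s4, s5, s6} is acyclic, so L(A) is finite; the longest accepting path visits 3 useful states, giving maximum string length 2.
Counting accepting paths from s6 by length: 1 of length 1, 2 of length 2. Total 3.

3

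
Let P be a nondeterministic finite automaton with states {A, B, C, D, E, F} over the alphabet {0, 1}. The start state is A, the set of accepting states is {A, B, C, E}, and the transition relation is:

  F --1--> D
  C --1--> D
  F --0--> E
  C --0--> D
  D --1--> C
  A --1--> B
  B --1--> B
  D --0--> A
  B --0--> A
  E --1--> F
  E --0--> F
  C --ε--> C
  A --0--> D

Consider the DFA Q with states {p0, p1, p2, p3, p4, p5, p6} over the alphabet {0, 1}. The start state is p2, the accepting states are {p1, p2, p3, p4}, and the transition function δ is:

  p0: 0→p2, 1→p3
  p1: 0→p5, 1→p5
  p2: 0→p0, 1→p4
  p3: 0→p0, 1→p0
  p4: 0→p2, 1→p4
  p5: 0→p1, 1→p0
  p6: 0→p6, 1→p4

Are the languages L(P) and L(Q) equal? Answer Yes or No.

Yes

Exploring the product automaton P × Q from the start pair (A, p2), following both machines on each input symbol, reaches 4 state pairs: (A, p2), (D, p0), (B, p4), (C, p3).
P accepts in {A, B, C, E} and Q accepts in {p1, p2, p3, p4}. In every reachable pair the two components are either both accepting — (A, p2), (B, p4), (C, p3) — or both non-accepting, so no string is accepted by exactly one of the machines: L(P) \ L(Q) and L(Q) \ L(P) are both empty.
Hence every string is accepted by P iff it is accepted by Q, and the two languages coincide.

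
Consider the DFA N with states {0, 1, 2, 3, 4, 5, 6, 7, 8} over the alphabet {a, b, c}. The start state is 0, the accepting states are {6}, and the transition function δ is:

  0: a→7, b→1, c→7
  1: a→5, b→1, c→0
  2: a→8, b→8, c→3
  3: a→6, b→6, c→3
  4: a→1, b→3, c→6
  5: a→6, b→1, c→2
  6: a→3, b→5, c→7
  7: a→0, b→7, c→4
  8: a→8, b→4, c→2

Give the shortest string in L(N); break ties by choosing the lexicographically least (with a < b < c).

A breadth-first search from 0 reaches an accepting state first via the path 0 → 7 → 4 → 6 on input acc.
No string of length < 3 is accepted (BFS exhausts all shorter strings without reaching an accepting state), and acc is the lexicographically least accepting string of length 3.

acc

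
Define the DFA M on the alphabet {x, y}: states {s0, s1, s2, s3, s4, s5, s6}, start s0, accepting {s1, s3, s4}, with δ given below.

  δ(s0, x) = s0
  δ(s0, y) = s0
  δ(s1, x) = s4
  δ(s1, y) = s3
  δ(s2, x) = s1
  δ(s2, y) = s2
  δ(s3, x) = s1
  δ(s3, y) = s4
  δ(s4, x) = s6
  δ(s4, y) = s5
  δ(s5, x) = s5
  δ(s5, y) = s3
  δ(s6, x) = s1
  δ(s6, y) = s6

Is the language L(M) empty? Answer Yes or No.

Yes

The states reachable from the start state are {s0}.
None of the accepting states {s1, s3, s4} is reachable, so no string is accepted and L(M) = ∅.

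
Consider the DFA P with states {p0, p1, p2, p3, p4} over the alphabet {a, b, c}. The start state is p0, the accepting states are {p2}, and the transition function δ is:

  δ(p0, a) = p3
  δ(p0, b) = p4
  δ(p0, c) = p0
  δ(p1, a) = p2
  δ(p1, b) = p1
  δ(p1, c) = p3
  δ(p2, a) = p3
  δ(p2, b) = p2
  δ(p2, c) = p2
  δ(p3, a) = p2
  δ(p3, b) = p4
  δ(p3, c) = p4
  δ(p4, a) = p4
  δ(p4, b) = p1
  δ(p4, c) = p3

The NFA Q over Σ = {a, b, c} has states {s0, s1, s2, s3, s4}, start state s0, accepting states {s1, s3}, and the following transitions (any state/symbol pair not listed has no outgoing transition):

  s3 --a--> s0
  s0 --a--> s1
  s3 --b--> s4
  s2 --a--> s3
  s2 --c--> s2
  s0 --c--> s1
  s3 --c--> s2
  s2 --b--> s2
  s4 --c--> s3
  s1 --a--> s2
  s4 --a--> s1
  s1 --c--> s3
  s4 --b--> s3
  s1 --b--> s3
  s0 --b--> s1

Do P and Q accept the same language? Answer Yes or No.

The string aa is accepted by P but rejected by Q.
So L(P) ≠ L(Q).

No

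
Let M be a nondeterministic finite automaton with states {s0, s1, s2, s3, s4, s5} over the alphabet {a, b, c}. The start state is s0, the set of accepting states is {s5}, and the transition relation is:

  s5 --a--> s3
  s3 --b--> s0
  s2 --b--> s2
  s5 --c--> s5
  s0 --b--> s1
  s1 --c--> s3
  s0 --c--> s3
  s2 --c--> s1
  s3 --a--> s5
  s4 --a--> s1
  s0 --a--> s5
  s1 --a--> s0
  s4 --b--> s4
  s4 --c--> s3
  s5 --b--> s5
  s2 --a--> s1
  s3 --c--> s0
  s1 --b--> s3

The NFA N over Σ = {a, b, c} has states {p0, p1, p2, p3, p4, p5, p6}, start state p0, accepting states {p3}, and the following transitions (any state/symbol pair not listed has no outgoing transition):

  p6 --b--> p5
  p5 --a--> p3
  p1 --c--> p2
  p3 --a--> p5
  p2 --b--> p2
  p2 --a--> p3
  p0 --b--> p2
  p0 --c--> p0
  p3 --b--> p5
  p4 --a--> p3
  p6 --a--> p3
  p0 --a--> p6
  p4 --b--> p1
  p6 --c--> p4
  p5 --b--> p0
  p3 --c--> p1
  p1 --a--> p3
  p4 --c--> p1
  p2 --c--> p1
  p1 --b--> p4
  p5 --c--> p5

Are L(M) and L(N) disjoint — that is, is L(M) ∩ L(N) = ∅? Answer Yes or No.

The string bba is accepted by both M and N.
Hence L(M) ∩ L(N) ≠ ∅.

No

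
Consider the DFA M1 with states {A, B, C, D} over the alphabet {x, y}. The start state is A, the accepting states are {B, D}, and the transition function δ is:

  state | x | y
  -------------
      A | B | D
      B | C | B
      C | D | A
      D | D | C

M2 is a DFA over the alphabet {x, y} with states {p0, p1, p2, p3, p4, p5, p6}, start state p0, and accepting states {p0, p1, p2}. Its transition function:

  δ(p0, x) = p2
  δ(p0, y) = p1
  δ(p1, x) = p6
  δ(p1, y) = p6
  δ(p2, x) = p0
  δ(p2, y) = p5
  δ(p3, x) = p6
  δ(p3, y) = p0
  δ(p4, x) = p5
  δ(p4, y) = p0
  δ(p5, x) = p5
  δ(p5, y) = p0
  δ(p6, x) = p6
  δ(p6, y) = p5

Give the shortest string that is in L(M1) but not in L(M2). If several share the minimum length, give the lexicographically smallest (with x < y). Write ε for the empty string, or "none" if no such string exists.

xy

The string xy is accepted by M1 but not by M2.
No shorter string lies in the difference, and xy is the lexicographically first length-2 string in L(M1) \ L(M2).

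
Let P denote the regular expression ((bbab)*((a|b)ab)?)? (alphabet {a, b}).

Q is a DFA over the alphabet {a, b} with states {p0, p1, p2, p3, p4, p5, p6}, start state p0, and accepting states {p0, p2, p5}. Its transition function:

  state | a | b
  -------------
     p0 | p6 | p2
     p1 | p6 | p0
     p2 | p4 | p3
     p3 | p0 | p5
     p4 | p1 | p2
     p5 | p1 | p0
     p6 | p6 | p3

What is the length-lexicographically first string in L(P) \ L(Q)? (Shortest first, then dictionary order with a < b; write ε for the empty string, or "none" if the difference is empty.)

The string aab is accepted by P but not by Q.
No shorter string lies in the difference, and aab is the lexicographically first length-3 string in L(P) \ L(Q).

aab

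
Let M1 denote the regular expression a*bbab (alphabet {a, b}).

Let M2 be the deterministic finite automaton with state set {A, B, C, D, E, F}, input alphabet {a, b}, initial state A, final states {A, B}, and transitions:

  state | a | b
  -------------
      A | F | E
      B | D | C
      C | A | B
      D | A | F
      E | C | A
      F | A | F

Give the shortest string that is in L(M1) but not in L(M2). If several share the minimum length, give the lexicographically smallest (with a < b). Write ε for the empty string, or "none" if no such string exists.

bbab

The string bbab is accepted by M1 but not by M2.
No shorter string lies in the difference, and bbab is the lexicographically first length-4 string in L(M1) \ L(M2).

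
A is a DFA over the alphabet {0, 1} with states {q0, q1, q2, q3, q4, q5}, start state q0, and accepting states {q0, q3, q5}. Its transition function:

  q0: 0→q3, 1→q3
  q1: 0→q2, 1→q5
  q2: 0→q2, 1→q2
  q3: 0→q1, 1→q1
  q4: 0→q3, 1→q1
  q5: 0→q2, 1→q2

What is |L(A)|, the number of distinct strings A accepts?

The useful subgraph on states {q0, q1, q3, q5} is acyclic, so L(A) is finite; the longest accepting path visits 4 useful states, giving maximum string length 3.
Counting accepting paths from q0 by length: 1 of length 0, 2 of length 1, 4 of length 3. Total 7.

7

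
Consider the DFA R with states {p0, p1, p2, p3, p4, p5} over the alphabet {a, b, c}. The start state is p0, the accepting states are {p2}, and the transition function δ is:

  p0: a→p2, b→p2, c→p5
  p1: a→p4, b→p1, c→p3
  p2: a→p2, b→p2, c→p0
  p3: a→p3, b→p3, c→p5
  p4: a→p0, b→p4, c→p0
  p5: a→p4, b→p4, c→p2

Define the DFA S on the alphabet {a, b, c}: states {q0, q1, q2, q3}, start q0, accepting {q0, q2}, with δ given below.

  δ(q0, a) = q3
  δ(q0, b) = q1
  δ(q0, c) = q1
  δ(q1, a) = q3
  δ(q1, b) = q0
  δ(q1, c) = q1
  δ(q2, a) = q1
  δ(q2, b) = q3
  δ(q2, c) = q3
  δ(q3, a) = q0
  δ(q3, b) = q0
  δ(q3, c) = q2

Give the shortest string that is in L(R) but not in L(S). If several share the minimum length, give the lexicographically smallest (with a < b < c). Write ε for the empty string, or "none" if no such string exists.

The string a is accepted by R but not by S.
No shorter string lies in the difference, and a is the lexicographically first length-1 string in L(R) \ L(S).

a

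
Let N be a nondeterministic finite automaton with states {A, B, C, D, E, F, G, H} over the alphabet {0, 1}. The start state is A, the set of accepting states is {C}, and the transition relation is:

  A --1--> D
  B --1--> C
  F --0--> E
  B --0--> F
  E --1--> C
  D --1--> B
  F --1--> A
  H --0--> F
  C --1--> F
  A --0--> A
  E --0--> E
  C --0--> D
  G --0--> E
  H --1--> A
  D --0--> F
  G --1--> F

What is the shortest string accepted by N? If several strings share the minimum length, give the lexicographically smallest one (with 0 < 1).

A breadth-first search from A reaches an accepting state first via the path A → D → B → C on input 111.
No string of length < 3 is accepted (BFS exhausts all shorter strings without reaching an accepting state), and 111 is the lexicographically least accepting string of length 3.

111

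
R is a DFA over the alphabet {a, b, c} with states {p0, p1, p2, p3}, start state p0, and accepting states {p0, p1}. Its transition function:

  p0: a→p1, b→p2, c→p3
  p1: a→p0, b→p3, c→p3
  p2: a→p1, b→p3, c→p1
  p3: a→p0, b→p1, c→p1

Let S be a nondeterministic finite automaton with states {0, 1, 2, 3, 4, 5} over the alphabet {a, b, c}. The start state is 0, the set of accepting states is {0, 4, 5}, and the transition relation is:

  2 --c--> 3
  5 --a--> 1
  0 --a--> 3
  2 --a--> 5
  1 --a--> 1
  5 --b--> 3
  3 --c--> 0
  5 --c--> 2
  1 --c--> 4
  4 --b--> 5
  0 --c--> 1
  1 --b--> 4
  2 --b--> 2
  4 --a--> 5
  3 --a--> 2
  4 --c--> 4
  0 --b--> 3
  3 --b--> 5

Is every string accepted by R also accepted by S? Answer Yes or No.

No

The string a is in L(R) but not in L(S).
So L(R) ⊄ L(S).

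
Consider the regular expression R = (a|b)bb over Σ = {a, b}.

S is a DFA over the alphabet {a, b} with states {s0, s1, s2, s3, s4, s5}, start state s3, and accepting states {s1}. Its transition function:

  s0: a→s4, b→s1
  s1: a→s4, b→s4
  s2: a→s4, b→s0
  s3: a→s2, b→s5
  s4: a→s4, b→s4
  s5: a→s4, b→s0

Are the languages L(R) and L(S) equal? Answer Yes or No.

Yes

Converting the expression R to a DFA (subset construction, then merging equivalent states) gives the minimal DFA with states {r0, r1, r2, r3, r4}, start state r0, accepting states {r4} and transitions r0: a→r1, b→r1; r1: a→r2, b→r3; r2: a→r2, b→r2; r3: a→r2, b→r4; r4: a→r2, b→r2.
Exploring the product automaton R × S from the start pair (r0, s3), following both machines on each input symbol, reaches 6 state pairs: (r0, s3), (r1, s2), (r1, s5), (r2, s4), (r3, s0), (r4, s1).
R accepts in {r4} and S accepts in {s1}. In every reachable pair the two components are either both accepting — (r4, s1) — or both non-accepting, so no string is accepted by exactly one of the machines: L(R) \ L(S) and L(S) \ L(R) are both empty.
Hence every string is accepted by R iff it is accepted by S, and the two languages coincide.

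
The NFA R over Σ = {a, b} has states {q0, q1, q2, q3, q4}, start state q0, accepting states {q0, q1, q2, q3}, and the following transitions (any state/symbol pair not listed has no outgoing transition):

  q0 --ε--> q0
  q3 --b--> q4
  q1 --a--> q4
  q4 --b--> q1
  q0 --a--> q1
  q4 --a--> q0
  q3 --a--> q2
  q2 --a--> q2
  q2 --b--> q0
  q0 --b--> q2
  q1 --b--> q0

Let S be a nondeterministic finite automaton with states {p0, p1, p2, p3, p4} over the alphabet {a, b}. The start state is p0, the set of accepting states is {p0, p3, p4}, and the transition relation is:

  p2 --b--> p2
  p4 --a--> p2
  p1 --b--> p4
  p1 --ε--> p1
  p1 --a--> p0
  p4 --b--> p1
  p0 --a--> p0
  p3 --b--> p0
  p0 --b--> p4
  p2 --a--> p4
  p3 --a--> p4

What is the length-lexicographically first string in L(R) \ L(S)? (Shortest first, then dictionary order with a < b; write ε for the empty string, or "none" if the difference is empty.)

The string ba is accepted by R but not by S.
No shorter string lies in the difference, and ba is the lexicographically first length-2 string in L(R) \ L(S).

ba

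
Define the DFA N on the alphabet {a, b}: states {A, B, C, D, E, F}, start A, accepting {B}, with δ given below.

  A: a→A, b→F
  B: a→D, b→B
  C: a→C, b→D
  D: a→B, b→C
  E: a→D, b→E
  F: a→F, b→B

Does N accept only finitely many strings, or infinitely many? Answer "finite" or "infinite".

infinite

State A is reachable from the start and can reach an accepting state, and it lies on the cycle A → A.
Traversing that cycle any number of times yields accepted strings of unbounded length, so the language is infinite.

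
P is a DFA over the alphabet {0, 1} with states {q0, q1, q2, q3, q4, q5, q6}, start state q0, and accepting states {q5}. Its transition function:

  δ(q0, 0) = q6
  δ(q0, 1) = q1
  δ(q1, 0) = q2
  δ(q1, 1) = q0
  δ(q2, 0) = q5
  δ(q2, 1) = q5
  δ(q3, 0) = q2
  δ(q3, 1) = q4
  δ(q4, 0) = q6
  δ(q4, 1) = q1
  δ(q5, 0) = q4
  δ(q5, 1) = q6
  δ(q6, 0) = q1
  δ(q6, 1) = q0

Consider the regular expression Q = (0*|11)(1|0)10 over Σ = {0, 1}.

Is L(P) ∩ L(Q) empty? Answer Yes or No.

Yes

Converting the expression Q to a DFA (subset construction, then merging equivalent states) gives the minimal DFA with states {r0, r1, r2, r3, r4, r5, r6, r7, r8, r9}, start state r0, accepting states {r6, r8} and transitions r0: 0→r1, 1→r2; r1: 0→r1, 1→r3; r2: 0→r4, 1→r5; r3: 0→r6, 1→r7; r4: 0→r4, 1→r4; r5: 0→r8, 1→r9; r6: 0→r4, 1→r4; r7: 0→r6, 1→r4; r8: 0→r4, 1→r7; r9: 0→r4, 1→r7.
Exploring the product automaton P × Q from the start pair (q0, r0), following both machines on each input symbol, reaches 27 state pairs: (q0, r0), (q6, r1), (q1, r2), (q1, r1), (q0, r3), (q2, r4), (q0, r5), (q2, r1), (q6, r6), (q1, r7), (q5, r4), (q6, r8), (q1, r9), (q5, r1), (q5, r3), (q1, r4), (q0, r4), (q2, r6), (q4, r4), (q6, r4), (q0, r7), (q4, r1), (q6, r3), (q4, r6), (q6, r7), (q1, r3), (q1, r6).
P accepts in {q5} and Q accepts in {r6, r8}; no reachable pair has both components accepting, so no string drives both machines to acceptance simultaneously and L(P) ∩ L(Q) = ∅.
So no string is accepted by both, and the intersection is empty.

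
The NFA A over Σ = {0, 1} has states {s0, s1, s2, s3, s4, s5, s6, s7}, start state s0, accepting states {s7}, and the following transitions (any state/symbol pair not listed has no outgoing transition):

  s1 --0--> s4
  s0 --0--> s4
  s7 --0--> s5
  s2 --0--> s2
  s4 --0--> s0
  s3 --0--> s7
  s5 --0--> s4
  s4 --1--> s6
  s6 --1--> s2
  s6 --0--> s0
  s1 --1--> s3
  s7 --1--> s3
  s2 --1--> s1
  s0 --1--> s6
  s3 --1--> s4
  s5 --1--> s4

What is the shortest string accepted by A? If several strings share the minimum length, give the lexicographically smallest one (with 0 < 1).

A breadth-first search from s0 reaches an accepting state first via the path s0 → s6 → s2 → s1 → s3 → s7 on input 11110.
No string of length < 5 is accepted (BFS exhausts all shorter strings without reaching an accepting state), and 11110 is the lexicographically least accepting string of length 5.

11110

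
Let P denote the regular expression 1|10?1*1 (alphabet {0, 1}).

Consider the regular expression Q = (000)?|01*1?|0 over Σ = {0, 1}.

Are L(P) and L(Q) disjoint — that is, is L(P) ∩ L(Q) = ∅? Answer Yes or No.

Yes

Converting the expression P to a DFA (subset construction, then merging equivalent states) gives the minimal DFA with states {p0, p1, p2, p3, p4}, start state p0, accepting states {p2, p4} and transitions p0: 0→p1, 1→p2; p1: 0→p1, 1→p1; p2: 0→p3, 1→p4; p3: 0→p1, 1→p4; p4: 0→p1, 1→p4.
Converting the expression Q to a DFA (subset construction, then merging equivalent states) gives the minimal DFA with states {q0, q1, q2, q3, q4, q5}, start state q0, accepting states {q0, q1, q4, q5} and transitions q0: 0→q1, 1→q2; q1: 0→q3, 1→q4; q2: 0→q2, 1→q2; q3: 0→q5, 1→q2; q4: 0→q2, 1→q4; q5: 0→q2, 1→q2.
Exploring the product automaton P × Q from the start pair (p0, q0), following both machines on each input symbol, reaches 9 state pairs: (p0, q0), (p1, q1), (p2, q2), (p1, q3), (p1, q4), (p3, q2), (p4, q2), (p1, q5), (p1, q2).
P accepts in {p2, p4} and Q accepts in {q0, q1, q4, q5}; no reachable pair has both components accepting, so no string drives both machines to acceptance simultaneously and L(P) ∩ L(Q) = ∅.
So no string is accepted by both, and the intersection is empty.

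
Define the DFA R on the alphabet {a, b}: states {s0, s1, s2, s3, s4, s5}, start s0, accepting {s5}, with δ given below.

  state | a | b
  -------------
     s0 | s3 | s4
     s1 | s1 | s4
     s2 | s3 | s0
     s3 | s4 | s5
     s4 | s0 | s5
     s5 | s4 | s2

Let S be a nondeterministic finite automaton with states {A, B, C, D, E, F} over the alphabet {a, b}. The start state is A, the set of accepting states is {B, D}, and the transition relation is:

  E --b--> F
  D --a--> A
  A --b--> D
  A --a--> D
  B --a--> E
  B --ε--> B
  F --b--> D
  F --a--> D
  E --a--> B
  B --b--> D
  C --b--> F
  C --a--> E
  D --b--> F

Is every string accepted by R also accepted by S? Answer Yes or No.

No

The string ab is in L(R) but not in L(S).
So L(R) ⊄ L(S).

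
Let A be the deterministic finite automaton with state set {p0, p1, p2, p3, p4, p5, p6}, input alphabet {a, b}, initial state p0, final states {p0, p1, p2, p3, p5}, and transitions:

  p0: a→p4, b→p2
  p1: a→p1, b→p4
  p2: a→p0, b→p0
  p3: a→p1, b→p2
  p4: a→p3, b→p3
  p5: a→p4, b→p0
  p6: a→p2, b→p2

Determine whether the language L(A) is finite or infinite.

State p0 is reachable from the start and can reach an accepting state, and it lies on the cycle p0 → p2 → p0.
Traversing that cycle any number of times yields accepted strings of unbounded length, so the language is infinite.

infinite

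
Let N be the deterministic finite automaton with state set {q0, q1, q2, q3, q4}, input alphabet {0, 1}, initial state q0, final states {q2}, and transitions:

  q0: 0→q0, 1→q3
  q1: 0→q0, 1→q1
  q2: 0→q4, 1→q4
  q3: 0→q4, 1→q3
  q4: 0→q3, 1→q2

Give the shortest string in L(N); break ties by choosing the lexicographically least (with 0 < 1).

101

A breadth-first search from q0 reaches an accepting state first via the path q0 → q3 → q4 → q2 on input 101.
No string of length < 3 is accepted (BFS exhausts all shorter strings without reaching an accepting state), and 101 is the lexicographically least accepting string of length 3.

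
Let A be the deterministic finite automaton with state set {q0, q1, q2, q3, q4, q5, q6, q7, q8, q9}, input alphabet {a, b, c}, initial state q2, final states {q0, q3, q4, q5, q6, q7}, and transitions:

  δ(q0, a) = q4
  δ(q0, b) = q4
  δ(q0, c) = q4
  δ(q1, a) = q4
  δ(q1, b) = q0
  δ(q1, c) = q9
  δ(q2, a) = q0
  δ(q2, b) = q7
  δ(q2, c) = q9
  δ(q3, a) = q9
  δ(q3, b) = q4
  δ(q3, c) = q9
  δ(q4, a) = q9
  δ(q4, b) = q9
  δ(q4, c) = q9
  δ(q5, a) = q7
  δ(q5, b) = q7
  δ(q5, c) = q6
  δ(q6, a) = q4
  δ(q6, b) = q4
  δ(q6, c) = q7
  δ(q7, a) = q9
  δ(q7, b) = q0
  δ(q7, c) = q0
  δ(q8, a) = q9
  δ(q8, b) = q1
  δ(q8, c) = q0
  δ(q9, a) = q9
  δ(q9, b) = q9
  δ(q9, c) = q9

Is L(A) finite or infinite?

The useful states (reachable from q2 and able to reach an accepting state) are {q0, q2, q4, q7}.
Restricted to these states the transition graph has no cycle, so every accepting path has bounded length and L is finite.

finite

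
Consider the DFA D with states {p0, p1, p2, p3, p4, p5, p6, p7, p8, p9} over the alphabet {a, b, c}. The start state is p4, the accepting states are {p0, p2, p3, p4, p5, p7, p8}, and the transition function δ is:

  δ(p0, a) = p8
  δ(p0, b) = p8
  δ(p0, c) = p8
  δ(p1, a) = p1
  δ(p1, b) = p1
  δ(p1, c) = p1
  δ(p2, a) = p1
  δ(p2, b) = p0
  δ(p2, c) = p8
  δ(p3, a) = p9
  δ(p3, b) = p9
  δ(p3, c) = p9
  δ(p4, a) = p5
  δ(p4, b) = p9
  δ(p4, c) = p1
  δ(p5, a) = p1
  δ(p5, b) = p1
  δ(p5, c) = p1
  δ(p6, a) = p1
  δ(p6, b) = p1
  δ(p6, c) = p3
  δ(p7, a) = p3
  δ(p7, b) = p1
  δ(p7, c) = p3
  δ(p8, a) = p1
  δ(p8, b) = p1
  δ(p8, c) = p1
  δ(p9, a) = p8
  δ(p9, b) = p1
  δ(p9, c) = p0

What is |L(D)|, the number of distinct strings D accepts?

The useful subgraph on states {p0, p4, p5, p8, p9} is acyclic, so L(D) is finite; the longest accepting path visits 4 useful states, giving maximum string length 3.
Counting accepting paths from p4 by length: 1 of length 0, 1 of length 1, 2 of length 2, 3 of length 3. Total 7.

7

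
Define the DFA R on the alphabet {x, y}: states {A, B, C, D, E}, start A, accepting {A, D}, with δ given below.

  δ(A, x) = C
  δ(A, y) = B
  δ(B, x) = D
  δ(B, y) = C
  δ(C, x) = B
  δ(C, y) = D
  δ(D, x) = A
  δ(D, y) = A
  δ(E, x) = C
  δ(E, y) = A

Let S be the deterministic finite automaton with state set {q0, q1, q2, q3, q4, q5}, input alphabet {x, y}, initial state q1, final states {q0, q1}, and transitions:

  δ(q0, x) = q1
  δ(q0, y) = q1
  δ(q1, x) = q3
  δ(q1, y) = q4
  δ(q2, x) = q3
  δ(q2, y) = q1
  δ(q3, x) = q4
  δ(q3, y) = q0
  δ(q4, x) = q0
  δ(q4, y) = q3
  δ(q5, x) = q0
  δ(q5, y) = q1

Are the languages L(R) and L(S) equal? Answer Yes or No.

Yes

Exploring the product automaton R × S from the start pair (A, q1), following both machines on each input symbol, reaches 4 state pairs: (A, q1), (C, q3), (B, q4), (D, q0).
R accepts in {A, D} and S accepts in {q0, q1}. In every reachable pair the two components are either both accepting — (A, q1), (D, q0) — or both non-accepting, so no string is accepted by exactly one of the machines: L(R) \ L(S) and L(S) \ L(R) are both empty.
Hence every string is accepted by R iff it is accepted by S, and the two languages coincide.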